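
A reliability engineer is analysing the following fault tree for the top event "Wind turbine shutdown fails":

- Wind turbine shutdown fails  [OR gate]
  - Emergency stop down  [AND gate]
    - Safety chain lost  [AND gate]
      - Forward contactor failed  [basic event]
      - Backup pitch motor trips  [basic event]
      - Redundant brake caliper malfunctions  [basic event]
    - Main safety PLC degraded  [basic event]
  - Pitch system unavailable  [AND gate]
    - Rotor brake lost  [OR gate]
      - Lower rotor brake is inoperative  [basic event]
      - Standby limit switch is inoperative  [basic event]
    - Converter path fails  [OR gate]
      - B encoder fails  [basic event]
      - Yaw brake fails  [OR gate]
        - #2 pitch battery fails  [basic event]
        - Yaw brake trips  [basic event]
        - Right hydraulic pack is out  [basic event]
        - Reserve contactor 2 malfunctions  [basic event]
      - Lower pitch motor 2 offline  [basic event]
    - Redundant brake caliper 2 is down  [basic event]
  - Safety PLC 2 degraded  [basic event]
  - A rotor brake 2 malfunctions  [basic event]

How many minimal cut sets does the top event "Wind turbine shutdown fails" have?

Safety chain lost [AND]: one cut set from each child combined → 1 × 1 × 1 = 1 cut set(s).
Emergency stop down [AND]: one cut set from each child combined → 1 × 1 = 1 cut set(s).
Rotor brake lost [OR]: union of children's cut sets → 2 cut set(s).
Yaw brake fails [OR]: union of children's cut sets → 4 cut set(s).
Converter path fails [OR]: union of children's cut sets → 6 cut set(s).
Pitch system unavailable [AND]: one cut set from each child combined → 2 × 6 × 1 = 12 cut set(s).
Wind turbine shutdown fails [OR]: union of children's cut sets → 15 cut set(s).

15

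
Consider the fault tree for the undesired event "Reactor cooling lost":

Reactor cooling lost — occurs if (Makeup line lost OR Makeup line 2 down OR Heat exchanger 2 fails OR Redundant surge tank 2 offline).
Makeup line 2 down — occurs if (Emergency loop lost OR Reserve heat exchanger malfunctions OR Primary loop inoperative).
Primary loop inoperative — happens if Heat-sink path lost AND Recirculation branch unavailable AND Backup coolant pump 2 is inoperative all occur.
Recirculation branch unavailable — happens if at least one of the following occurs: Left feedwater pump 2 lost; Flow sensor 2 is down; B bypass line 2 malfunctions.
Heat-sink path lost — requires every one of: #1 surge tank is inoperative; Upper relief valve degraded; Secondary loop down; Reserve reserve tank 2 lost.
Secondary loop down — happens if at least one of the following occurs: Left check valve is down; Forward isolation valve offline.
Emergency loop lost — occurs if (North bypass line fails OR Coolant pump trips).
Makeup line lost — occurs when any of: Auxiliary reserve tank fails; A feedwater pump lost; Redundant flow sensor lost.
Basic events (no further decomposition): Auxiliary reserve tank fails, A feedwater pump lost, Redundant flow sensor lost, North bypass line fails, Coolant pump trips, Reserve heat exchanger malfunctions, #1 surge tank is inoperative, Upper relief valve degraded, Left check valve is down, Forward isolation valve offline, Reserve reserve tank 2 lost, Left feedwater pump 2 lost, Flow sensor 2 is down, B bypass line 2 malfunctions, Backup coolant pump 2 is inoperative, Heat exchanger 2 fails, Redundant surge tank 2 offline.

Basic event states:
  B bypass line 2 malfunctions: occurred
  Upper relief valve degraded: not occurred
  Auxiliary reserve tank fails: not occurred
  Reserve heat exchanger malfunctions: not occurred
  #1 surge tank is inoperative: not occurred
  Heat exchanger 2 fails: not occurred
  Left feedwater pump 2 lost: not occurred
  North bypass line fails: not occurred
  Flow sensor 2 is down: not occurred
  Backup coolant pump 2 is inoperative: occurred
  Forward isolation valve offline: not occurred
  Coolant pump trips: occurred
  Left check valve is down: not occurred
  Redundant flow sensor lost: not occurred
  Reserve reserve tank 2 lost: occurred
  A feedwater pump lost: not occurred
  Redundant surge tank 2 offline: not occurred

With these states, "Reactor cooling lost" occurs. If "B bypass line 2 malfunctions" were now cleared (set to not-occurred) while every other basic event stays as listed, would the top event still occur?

Counterfactual: set "B bypass line 2 malfunctions" to not occurred.
Makeup line lost [OR]: Auxiliary reserve tank fails=not, A feedwater pump lost=not, Redundant flow sensor lost=not → no input occurs → does not occur.
Emergency loop lost [OR]: North bypass line fails=not, Coolant pump trips=occurs → at least one input occurs → occurs.
Secondary loop down [OR]: Left check valve is down=not, Forward isolation valve offline=not → no input occurs → does not occur.
Heat-sink path lost [AND]: #1 surge tank is inoperative=not, Upper relief valve degraded=not, Secondary loop down=not, Reserve reserve tank 2 lost=occurs → not all inputs occur → does not occur.
Recirculation branch unavailable [OR]: Left feedwater pump 2 lost=not, Flow sensor 2 is down=not, B bypass line 2 malfunctions=not → no input occurs → does not occur.
Primary loop inoperative [AND]: Heat-sink path lost=not, Recirculation branch unavailable=not, Backup coolant pump 2 is inoperative=occurs → not all inputs occur → does not occur.
Makeup line 2 down [OR]: Emergency loop lost=occurs, Reserve heat exchanger malfunctions=not, Primary loop inoperative=not → at least one input occurs → occurs.
Reactor cooling lost [OR]: Makeup line lost=not, Makeup line 2 down=occurs, Heat exchanger 2 fails=not, Redundant surge tank 2 offline=not → at least one input occurs → occurs.

Yes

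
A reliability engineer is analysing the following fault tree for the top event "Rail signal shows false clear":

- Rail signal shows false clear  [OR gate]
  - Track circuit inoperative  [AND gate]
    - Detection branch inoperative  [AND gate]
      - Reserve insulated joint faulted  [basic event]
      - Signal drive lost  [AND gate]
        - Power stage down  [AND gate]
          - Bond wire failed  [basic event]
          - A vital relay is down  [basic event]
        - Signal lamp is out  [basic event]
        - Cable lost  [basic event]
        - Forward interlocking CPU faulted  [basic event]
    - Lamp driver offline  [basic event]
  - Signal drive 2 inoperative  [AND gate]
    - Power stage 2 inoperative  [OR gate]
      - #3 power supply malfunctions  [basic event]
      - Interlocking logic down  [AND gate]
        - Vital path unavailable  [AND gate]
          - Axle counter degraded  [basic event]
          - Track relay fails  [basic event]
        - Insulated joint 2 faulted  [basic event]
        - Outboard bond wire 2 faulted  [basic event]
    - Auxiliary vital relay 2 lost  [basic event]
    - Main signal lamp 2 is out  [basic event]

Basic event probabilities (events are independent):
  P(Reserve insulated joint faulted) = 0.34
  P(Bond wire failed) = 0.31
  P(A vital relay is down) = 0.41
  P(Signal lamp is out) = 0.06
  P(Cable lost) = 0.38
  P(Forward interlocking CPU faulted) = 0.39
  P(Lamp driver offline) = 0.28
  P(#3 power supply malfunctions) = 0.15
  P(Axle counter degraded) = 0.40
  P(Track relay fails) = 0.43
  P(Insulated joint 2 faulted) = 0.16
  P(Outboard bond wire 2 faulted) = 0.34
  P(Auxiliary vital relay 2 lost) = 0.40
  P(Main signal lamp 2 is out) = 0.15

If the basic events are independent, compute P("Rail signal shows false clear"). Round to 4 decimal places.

P(Power stage down) [AND] = 0.31 × 0.41 = 0.127100
P(Signal drive lost) [AND] = 0.127100 × 0.06 × 0.38 × 0.39 = 0.001130
P(Detection branch inoperative) [AND] = 0.34 × 0.001130 = 0.000384
P(Track circuit inoperative) [AND] = 0.000384 × 0.28 = 0.000108
P(Vital path unavailable) [AND] = 0.40 × 0.43 = 0.172000
P(Interlocking logic down) [AND] = 0.172000 × 0.16 × 0.34 = 0.009357
P(Power stage 2 inoperative) [OR] = 1 − (1−0.15) × (1−0.009357) = 0.157953
P(Signal drive 2 inoperative) [AND] = 0.157953 × 0.40 × 0.15 = 0.009477
P(Rail signal shows false clear) [OR] = 1 − (1−0.000108) × (1−0.009477) = 0.009584
Rounded to 4 decimal places: P(Rail signal shows false clear) ≈ 0.0096.

0.0096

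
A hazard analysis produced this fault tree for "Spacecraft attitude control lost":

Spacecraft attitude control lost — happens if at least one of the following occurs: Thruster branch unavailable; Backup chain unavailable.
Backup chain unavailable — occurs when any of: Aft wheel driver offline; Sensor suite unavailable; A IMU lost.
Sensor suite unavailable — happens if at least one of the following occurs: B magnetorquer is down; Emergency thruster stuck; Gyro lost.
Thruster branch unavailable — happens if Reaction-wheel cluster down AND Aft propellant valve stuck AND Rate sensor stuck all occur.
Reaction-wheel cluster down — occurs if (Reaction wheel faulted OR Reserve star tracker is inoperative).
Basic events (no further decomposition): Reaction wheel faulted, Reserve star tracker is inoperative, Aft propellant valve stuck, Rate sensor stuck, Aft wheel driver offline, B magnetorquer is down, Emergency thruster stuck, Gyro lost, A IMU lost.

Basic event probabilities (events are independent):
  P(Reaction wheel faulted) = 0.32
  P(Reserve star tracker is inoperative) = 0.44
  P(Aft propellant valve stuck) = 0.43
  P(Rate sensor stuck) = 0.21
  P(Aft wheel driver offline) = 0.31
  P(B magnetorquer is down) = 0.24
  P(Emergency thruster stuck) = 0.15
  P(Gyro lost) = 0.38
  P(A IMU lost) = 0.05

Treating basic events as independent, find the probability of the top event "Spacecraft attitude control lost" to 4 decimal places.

P(Reaction-wheel cluster down) [OR] = 1 − (1−0.32) × (1−0.44) = 0.619200
P(Thruster branch unavailable) [AND] = 0.619200 × 0.43 × 0.21 = 0.055914
P(Sensor suite unavailable) [OR] = 1 − (1−0.24) × (1−0.15) × (1−0.38) = 0.599480
P(Backup chain unavailable) [OR] = 1 − (1−0.31) × (1−0.599480) × (1−0.05) = 0.737459
P(Spacecraft attitude control lost) [OR] = 1 − (1−0.055914) × (1−0.737459) = 0.752139
Rounded to 4 decimal places: P(Spacecraft attitude control lost) ≈ 0.7521.

0.7521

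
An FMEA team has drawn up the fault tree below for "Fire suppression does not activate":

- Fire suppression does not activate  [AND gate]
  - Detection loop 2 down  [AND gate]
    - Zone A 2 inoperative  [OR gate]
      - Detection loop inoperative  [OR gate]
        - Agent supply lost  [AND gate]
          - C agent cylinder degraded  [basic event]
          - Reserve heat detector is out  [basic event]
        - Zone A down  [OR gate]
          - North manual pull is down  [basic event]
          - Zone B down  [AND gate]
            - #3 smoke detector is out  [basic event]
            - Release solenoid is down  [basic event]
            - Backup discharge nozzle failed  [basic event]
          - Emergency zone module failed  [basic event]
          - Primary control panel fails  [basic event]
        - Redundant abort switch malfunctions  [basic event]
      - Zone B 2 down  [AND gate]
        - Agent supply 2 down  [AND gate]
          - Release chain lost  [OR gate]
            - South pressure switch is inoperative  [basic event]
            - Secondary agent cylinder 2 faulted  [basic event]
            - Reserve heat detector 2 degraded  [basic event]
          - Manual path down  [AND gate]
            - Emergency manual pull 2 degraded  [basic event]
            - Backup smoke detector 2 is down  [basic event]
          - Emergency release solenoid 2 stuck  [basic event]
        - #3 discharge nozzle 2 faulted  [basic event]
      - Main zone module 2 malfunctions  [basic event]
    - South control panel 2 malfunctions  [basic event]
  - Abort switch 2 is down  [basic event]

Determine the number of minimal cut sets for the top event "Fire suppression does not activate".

10

Agent supply lost [AND]: one cut set from each child combined → 1 × 1 = 1 cut set(s).
Zone B down [AND]: one cut set from each child combined → 1 × 1 × 1 = 1 cut set(s).
Zone A down [OR]: union of children's cut sets → 4 cut set(s).
Detection loop inoperative [OR]: union of children's cut sets → 6 cut set(s).
Release chain lost [OR]: union of children's cut sets → 3 cut set(s).
Manual path down [AND]: one cut set from each child combined → 1 × 1 = 1 cut set(s).
Agent supply 2 down [AND]: one cut set from each child combined → 3 × 1 × 1 = 3 cut set(s).
Zone B 2 down [AND]: one cut set from each child combined → 3 × 1 = 3 cut set(s).
Zone A 2 inoperative [OR]: union of children's cut sets → 10 cut set(s).
Detection loop 2 down [AND]: one cut set from each child combined → 10 × 1 = 10 cut set(s).
Fire suppression does not activate [AND]: one cut set from each child combined → 10 × 1 = 10 cut set(s).
Minimal cut sets: {Abort switch 2 is down, C agent cylinder degraded, Reserve heat detector is out, South control panel 2 malfunctions}; {Abort switch 2 is down, North manual pull is down, South control panel 2 malfunctions}; {#3 smoke detector is out, Abort switch 2 is down, Backup discharge nozzle failed, Release solenoid is down, South control panel 2 malfunctions}; {Abort switch 2 is down, Emergency zone module failed, South control panel 2 malfunctions}; {Abort switch 2 is down, Primary control panel fails, South control panel 2 malfunctions}; {Abort switch 2 is down, Redundant abort switch malfunctions, South control panel 2 malfunctions}; {#3 discharge nozzle 2 faulted, Abort switch 2 is down, Backup smoke detector 2 is down, Emergency manual pull 2 degraded, Emergency release solenoid 2 stuck, South control panel 2 malfunctions, South pressure switch is inoperative}; {#3 discharge nozzle 2 faulted, Abort switch 2 is down, Backup smoke detector 2 is down, Emergency manual pull 2 degraded, Emergency release solenoid 2 stuck, Secondary agent cylinder 2 faulted, South control panel 2 malfunctions}; {#3 discharge nozzle 2 faulted, Abort switch 2 is down, Backup smoke detector 2 is down, Emergency manual pull 2 degraded, Emergency release solenoid 2 stuck, Reserve heat detector 2 degraded, South control panel 2 malfunctions}; {Abort switch 2 is down, Main zone module 2 malfunctions, South control panel 2 malfunctions}.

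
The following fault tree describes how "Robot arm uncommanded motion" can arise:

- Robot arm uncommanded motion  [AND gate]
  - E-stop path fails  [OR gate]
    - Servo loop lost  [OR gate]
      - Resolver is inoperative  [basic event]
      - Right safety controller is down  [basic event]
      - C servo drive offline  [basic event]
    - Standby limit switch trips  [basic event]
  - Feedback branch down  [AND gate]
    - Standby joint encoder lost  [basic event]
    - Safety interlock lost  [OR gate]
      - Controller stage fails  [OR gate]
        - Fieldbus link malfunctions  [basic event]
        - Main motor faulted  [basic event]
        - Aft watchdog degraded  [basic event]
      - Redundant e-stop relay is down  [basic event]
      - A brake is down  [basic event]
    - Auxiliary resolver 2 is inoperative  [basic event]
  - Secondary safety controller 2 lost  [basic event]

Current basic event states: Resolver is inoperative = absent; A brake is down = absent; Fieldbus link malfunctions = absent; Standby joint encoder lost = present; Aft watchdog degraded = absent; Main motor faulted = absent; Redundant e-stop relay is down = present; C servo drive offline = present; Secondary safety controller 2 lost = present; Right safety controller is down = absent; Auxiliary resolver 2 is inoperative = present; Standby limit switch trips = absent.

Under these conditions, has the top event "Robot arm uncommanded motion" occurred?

Servo loop lost [OR]: Resolver is inoperative=not, Right safety controller is down=not, C servo drive offline=occurs → at least one input occurs → occurs.
E-stop path fails [OR]: Servo loop lost=occurs, Standby limit switch trips=not → at least one input occurs → occurs.
Controller stage fails [OR]: Fieldbus link malfunctions=not, Main motor faulted=not, Aft watchdog degraded=not → no input occurs → does not occur.
Safety interlock lost [OR]: Controller stage fails=not, Redundant e-stop relay is down=occurs, A brake is down=not → at least one input occurs → occurs.
Feedback branch down [AND]: Standby joint encoder lost=occurs, Safety interlock lost=occurs, Auxiliary resolver 2 is inoperative=occurs → all inputs occur → occurs.
Robot arm uncommanded motion [AND]: E-stop path fails=occurs, Feedback branch down=occurs, Secondary safety controller 2 lost=occurs → all inputs occur → occurs.

Yes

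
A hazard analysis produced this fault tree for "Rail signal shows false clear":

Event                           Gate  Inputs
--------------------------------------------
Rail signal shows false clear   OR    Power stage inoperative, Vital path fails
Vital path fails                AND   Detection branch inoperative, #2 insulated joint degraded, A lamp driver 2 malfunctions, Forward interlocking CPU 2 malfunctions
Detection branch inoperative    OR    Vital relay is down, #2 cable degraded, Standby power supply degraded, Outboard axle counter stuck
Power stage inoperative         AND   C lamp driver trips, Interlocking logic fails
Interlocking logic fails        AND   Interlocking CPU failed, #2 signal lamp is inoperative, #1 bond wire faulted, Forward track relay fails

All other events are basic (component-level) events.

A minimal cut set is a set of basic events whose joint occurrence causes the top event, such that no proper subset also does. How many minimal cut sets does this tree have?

Interlocking logic fails [AND]: one cut set from each child combined → 1 × 1 × 1 × 1 = 1 cut set(s).
Power stage inoperative [AND]: one cut set from each child combined → 1 × 1 = 1 cut set(s).
Detection branch inoperative [OR]: union of children's cut sets → 4 cut set(s).
Vital path fails [AND]: one cut set from each child combined → 4 × 1 × 1 × 1 = 4 cut set(s).
Rail signal shows false clear [OR]: union of children's cut sets → 5 cut set(s).
Minimal cut sets: {#1 bond wire faulted, #2 signal lamp is inoperative, C lamp driver trips, Forward track relay fails, Interlocking CPU failed}; {#2 insulated joint degraded, A lamp driver 2 malfunctions, Forward interlocking CPU 2 malfunctions, Vital relay is down}; {#2 cable degraded, #2 insulated joint degraded, A lamp driver 2 malfunctions, Forward interlocking CPU 2 malfunctions}; {#2 insulated joint degraded, A lamp driver 2 malfunctions, Forward interlocking CPU 2 malfunctions, Standby power supply degraded}; {#2 insulated joint degraded, A lamp driver 2 malfunctions, Forward interlocking CPU 2 malfunctions, Outboard axle counter stuck}.

5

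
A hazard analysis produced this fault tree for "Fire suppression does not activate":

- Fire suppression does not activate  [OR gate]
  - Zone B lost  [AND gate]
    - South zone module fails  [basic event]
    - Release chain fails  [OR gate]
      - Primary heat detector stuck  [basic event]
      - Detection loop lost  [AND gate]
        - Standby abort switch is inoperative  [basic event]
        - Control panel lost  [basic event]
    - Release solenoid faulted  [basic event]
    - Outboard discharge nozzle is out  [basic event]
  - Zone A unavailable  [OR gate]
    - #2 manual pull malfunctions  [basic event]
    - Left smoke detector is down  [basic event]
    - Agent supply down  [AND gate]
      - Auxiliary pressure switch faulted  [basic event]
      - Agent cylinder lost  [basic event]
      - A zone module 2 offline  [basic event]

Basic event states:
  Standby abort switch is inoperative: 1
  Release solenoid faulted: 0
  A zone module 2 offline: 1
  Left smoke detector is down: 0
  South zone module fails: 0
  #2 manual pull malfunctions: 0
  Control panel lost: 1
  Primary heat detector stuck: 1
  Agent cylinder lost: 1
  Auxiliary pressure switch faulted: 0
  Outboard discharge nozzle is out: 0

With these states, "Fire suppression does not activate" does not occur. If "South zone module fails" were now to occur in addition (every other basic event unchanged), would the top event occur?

Counterfactual: set "South zone module fails" to occurred.
Detection loop lost [AND]: Standby abort switch is inoperative=occurs, Control panel lost=occurs → all inputs occur → occurs.
Release chain fails [OR]: Primary heat detector stuck=occurs, Detection loop lost=occurs → at least one input occurs → occurs.
Zone B lost [AND]: South zone module fails=occurs, Release chain fails=occurs, Release solenoid faulted=not, Outboard discharge nozzle is out=not → not all inputs occur → does not occur.
Agent supply down [AND]: Auxiliary pressure switch faulted=not, Agent cylinder lost=occurs, A zone module 2 offline=occurs → not all inputs occur → does not occur.
Zone A unavailable [OR]: #2 manual pull malfunctions=not, Left smoke detector is down=not, Agent supply down=not → no input occurs → does not occur.
Fire suppression does not activate [OR]: Zone B lost=not, Zone A unavailable=not → no input occurs → does not occur.

No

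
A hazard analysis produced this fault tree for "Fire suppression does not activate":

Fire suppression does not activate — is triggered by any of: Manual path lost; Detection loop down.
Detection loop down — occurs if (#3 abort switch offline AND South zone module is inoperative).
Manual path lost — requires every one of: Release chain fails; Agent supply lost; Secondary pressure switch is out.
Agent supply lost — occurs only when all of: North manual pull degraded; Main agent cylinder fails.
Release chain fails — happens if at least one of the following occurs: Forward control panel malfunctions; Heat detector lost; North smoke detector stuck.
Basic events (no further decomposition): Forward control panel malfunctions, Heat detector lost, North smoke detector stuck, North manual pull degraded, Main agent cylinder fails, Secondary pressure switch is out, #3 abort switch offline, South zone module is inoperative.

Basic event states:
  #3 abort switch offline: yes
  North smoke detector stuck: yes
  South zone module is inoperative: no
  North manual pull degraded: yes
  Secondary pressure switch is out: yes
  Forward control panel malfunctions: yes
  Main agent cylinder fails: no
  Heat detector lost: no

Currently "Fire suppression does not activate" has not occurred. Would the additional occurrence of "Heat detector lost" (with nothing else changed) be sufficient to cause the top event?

No

Counterfactual: set "Heat detector lost" to occurred.
Release chain fails [OR]: Forward control panel malfunctions=occurs, Heat detector lost=occurs, North smoke detector stuck=occurs → at least one input occurs → occurs.
Agent supply lost [AND]: North manual pull degraded=occurs, Main agent cylinder fails=not → not all inputs occur → does not occur.
Manual path lost [AND]: Release chain fails=occurs, Agent supply lost=not, Secondary pressure switch is out=occurs → not all inputs occur → does not occur.
Detection loop down [AND]: #3 abort switch offline=occurs, South zone module is inoperative=not → not all inputs occur → does not occur.
Fire suppression does not activate [OR]: Manual path lost=not, Detection loop down=not → no input occurs → does not occur.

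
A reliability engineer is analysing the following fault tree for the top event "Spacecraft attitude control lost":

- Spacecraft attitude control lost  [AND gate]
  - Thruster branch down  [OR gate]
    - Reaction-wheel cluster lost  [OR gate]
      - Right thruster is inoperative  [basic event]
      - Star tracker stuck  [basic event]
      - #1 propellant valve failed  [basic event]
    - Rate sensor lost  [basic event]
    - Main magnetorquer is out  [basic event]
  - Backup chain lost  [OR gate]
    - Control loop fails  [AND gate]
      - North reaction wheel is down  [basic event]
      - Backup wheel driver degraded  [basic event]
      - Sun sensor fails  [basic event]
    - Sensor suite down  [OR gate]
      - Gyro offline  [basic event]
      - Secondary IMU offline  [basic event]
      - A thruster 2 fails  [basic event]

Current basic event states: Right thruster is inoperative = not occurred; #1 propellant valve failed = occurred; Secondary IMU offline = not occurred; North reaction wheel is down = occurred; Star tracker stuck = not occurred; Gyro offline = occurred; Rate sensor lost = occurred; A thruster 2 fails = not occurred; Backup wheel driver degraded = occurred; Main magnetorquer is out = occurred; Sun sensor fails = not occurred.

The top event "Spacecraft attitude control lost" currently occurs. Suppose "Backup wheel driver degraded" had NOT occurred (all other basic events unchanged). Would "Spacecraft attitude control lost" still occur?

Counterfactual: set "Backup wheel driver degraded" to not occurred.
Reaction-wheel cluster lost [OR]: Right thruster is inoperative=not, Star tracker stuck=not, #1 propellant valve failed=occurs → at least one input occurs → occurs.
Thruster branch down [OR]: Reaction-wheel cluster lost=occurs, Rate sensor lost=occurs, Main magnetorquer is out=occurs → at least one input occurs → occurs.
Control loop fails [AND]: North reaction wheel is down=occurs, Backup wheel driver degraded=not, Sun sensor fails=not → not all inputs occur → does not occur.
Sensor suite down [OR]: Gyro offline=occurs, Secondary IMU offline=not, A thruster 2 fails=not → at least one input occurs → occurs.
Backup chain lost [OR]: Control loop fails=not, Sensor suite down=occurs → at least one input occurs → occurs.
Spacecraft attitude control lost [AND]: Thruster branch down=occurs, Backup chain lost=occurs → all inputs occur → occurs.

Yes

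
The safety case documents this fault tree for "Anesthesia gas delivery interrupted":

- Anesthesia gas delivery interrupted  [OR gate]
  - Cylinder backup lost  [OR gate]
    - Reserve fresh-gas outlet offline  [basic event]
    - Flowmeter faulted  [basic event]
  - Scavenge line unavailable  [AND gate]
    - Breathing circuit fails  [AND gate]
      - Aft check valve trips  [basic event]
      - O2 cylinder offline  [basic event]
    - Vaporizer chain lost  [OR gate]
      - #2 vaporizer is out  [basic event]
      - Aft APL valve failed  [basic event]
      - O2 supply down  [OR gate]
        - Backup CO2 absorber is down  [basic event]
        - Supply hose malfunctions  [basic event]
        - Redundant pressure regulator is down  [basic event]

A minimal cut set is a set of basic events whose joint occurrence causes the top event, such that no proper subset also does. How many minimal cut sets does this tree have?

Cylinder backup lost [OR]: union of children's cut sets → 2 cut set(s).
Breathing circuit fails [AND]: one cut set from each child combined → 1 × 1 = 1 cut set(s).
O2 supply down [OR]: union of children's cut sets → 3 cut set(s).
Vaporizer chain lost [OR]: union of children's cut sets → 5 cut set(s).
Scavenge line unavailable [AND]: one cut set from each child combined → 1 × 5 = 5 cut set(s).
Anesthesia gas delivery interrupted [OR]: union of children's cut sets → 7 cut set(s).
Minimal cut sets: {Reserve fresh-gas outlet offline}; {Flowmeter faulted}; {#2 vaporizer is out, Aft check valve trips, O2 cylinder offline}; {Aft APL valve failed, Aft check valve trips, O2 cylinder offline}; {Aft check valve trips, Backup CO2 absorber is down, O2 cylinder offline}; {Aft check valve trips, O2 cylinder offline, Supply hose malfunctions}; {Aft check valve trips, O2 cylinder offline, Redundant pressure regulator is down}.

7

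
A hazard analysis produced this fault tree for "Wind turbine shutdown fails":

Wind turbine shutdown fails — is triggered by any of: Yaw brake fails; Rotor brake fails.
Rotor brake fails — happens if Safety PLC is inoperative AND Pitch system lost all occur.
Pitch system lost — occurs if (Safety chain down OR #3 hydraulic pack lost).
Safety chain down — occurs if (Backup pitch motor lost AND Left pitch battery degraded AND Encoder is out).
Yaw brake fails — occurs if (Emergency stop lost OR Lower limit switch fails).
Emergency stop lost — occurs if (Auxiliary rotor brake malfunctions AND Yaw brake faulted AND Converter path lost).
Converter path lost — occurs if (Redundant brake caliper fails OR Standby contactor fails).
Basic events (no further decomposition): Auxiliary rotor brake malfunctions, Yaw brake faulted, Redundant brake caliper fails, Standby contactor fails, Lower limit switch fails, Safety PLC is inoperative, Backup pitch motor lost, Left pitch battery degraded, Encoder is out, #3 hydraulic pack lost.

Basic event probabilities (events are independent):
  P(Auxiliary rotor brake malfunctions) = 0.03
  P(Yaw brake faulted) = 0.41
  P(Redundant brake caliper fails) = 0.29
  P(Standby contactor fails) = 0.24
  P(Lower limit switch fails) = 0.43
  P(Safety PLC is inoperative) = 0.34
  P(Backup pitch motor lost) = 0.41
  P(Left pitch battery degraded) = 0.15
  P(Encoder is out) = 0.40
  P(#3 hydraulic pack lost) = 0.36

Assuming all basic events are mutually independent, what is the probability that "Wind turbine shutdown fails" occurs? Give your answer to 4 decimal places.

P(Converter path lost) [OR] = 1 − (1−0.29) × (1−0.24) = 0.460400
P(Emergency stop lost) [AND] = 0.03 × 0.41 × 0.460400 = 0.005663
P(Yaw brake fails) [OR] = 1 − (1−0.005663) × (1−0.43) = 0.433228
P(Safety chain down) [AND] = 0.41 × 0.15 × 0.40 = 0.024600
P(Pitch system lost) [OR] = 1 − (1−0.024600) × (1−0.36) = 0.375744
P(Rotor brake fails) [AND] = 0.34 × 0.375744 = 0.127753
P(Wind turbine shutdown fails) [OR] = 1 − (1−0.433228) × (1−0.127753) = 0.505635
Rounded to 4 decimal places: P(Wind turbine shutdown fails) ≈ 0.5056.

0.5056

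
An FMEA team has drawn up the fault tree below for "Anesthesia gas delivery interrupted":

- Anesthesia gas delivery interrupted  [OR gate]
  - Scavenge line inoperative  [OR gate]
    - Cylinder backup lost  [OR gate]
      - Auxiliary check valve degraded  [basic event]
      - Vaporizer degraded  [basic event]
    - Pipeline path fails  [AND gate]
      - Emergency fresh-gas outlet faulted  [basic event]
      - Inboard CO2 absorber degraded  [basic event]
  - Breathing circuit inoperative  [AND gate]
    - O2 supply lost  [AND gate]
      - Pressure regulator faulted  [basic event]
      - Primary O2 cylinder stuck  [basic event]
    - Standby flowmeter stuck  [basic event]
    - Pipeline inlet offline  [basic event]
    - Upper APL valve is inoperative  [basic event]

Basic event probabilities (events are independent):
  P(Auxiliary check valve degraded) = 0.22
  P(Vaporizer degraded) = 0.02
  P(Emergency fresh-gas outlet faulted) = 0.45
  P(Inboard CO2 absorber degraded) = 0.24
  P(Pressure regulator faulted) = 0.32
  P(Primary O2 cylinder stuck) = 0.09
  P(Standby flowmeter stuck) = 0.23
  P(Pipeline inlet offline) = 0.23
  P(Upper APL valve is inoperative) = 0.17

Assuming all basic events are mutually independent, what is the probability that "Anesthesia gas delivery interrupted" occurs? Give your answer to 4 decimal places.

0.3183

P(Cylinder backup lost) [OR] = 1 − (1−0.22) × (1−0.02) = 0.235600
P(Pipeline path fails) [AND] = 0.45 × 0.24 = 0.108000
P(Scavenge line inoperative) [OR] = 1 − (1−0.235600) × (1−0.108000) = 0.318155
P(O2 supply lost) [AND] = 0.32 × 0.09 = 0.028800
P(Breathing circuit inoperative) [AND] = 0.028800 × 0.23 × 0.23 × 0.17 = 0.000259
P(Anesthesia gas delivery interrupted) [OR] = 1 − (1−0.318155) × (1−0.000259) = 0.318332
Rounded to 4 decimal places: P(Anesthesia gas delivery interrupted) ≈ 0.3183.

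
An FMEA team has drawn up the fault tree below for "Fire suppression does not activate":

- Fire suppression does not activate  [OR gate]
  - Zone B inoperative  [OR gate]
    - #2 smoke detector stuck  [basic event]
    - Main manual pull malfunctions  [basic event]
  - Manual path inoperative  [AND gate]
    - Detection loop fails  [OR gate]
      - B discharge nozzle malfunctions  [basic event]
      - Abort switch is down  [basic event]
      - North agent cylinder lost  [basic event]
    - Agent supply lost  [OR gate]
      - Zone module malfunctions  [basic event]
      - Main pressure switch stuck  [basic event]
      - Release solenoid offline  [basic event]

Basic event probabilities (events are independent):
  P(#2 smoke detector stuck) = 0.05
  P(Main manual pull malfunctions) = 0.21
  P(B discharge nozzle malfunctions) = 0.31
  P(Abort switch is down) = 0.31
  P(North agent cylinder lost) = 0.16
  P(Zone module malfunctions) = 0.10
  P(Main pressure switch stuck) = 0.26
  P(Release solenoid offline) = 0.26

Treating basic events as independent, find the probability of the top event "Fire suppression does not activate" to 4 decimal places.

0.4779

P(Zone B inoperative) [OR] = 1 − (1−0.05) × (1−0.21) = 0.249500
P(Detection loop fails) [OR] = 1 − (1−0.31) × (1−0.31) × (1−0.16) = 0.600076
P(Agent supply lost) [OR] = 1 − (1−0.10) × (1−0.26) × (1−0.26) = 0.507160
P(Manual path inoperative) [AND] = 0.600076 × 0.507160 = 0.304335
P(Fire suppression does not activate) [OR] = 1 − (1−0.249500) × (1−0.304335) = 0.477903
Rounded to 4 decimal places: P(Fire suppression does not activate) ≈ 0.4779.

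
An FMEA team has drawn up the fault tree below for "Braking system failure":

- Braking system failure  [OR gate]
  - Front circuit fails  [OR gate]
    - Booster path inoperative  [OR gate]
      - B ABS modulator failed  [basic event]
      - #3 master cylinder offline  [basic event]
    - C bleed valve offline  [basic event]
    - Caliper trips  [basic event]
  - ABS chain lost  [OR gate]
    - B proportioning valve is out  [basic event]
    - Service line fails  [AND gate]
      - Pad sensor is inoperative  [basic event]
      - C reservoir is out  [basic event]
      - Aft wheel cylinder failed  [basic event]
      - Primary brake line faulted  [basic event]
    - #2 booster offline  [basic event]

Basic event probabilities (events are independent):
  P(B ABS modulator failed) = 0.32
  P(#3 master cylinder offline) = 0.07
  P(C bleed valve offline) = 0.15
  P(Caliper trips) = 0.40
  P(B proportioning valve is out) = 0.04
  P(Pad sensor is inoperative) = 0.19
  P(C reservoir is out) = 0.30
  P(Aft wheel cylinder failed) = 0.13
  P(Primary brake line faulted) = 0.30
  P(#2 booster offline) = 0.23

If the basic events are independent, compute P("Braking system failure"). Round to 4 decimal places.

0.7621

P(Booster path inoperative) [OR] = 1 − (1−0.32) × (1−0.07) = 0.367600
P(Front circuit fails) [OR] = 1 − (1−0.367600) × (1−0.15) × (1−0.40) = 0.677476
P(Service line fails) [AND] = 0.19 × 0.30 × 0.13 × 0.30 = 0.002223
P(ABS chain lost) [OR] = 1 − (1−0.04) × (1−0.002223) × (1−0.23) = 0.262443
P(Braking system failure) [OR] = 1 − (1−0.677476) × (1−0.262443) = 0.762120
Rounded to 4 decimal places: P(Braking system failure) ≈ 0.7621.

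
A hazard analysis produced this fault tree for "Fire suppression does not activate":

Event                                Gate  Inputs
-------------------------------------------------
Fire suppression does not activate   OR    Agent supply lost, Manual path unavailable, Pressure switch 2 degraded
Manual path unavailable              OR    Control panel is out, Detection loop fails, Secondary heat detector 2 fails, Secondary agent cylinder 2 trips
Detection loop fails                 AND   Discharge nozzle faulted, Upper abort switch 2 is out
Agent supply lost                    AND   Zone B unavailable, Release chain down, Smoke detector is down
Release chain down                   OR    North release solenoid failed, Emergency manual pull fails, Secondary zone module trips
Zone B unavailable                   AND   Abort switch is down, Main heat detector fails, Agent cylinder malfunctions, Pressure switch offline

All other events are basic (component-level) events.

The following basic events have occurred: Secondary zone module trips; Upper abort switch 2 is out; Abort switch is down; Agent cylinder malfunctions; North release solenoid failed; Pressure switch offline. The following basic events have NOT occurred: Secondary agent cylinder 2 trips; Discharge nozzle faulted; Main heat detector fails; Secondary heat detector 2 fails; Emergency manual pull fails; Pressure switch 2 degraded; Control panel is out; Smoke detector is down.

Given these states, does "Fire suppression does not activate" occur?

Zone B unavailable [AND]: Abort switch is down=occurs, Main heat detector fails=not, Agent cylinder malfunctions=occurs, Pressure switch offline=occurs → not all inputs occur → does not occur.
Release chain down [OR]: North release solenoid failed=occurs, Emergency manual pull fails=not, Secondary zone module trips=occurs → at least one input occurs → occurs.
Agent supply lost [AND]: Zone B unavailable=not, Release chain down=occurs, Smoke detector is down=not → not all inputs occur → does not occur.
Detection loop fails [AND]: Discharge nozzle faulted=not, Upper abort switch 2 is out=occurs → not all inputs occur → does not occur.
Manual path unavailable [OR]: Control panel is out=not, Detection loop fails=not, Secondary heat detector 2 fails=not, Secondary agent cylinder 2 trips=not → no input occurs → does not occur.
Fire suppression does not activate [OR]: Agent supply lost=not, Manual path unavailable=not, Pressure switch 2 degraded=not → no input occurs → does not occur.

No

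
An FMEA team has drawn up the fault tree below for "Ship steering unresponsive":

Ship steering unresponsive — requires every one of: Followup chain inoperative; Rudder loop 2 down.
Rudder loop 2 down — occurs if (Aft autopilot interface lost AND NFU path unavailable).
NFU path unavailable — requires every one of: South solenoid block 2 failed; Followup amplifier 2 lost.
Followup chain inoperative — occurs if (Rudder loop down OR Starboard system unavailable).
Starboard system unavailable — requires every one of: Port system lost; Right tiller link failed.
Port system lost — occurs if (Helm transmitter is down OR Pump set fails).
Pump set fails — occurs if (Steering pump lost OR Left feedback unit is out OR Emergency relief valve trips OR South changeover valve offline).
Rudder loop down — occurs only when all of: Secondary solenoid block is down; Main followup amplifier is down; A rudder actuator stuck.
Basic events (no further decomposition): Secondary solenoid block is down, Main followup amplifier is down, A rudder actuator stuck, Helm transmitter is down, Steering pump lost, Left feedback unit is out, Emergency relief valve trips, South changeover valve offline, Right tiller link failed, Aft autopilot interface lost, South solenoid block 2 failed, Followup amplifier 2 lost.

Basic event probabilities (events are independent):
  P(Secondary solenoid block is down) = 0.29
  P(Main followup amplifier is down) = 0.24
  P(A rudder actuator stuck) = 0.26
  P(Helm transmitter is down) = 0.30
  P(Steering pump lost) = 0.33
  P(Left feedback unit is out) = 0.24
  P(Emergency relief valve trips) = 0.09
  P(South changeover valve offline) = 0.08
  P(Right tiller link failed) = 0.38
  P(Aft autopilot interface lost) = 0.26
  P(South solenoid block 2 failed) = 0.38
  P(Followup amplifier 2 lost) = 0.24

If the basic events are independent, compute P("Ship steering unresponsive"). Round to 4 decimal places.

0.0066

P(Rudder loop down) [AND] = 0.29 × 0.24 × 0.26 = 0.018096
P(Pump set fails) [OR] = 1 − (1−0.33) × (1−0.24) × (1−0.09) × (1−0.08) = 0.573698
P(Port system lost) [OR] = 1 − (1−0.30) × (1−0.573698) = 0.701589
P(Starboard system unavailable) [AND] = 0.701589 × 0.38 = 0.266604
P(Followup chain inoperative) [OR] = 1 − (1−0.018096) × (1−0.266604) = 0.279876
P(NFU path unavailable) [AND] = 0.38 × 0.24 = 0.091200
P(Rudder loop 2 down) [AND] = 0.26 × 0.091200 = 0.023712
P(Ship steering unresponsive) [AND] = 0.279876 × 0.023712 = 0.006636
Rounded to 4 decimal places: P(Ship steering unresponsive) ≈ 0.0066.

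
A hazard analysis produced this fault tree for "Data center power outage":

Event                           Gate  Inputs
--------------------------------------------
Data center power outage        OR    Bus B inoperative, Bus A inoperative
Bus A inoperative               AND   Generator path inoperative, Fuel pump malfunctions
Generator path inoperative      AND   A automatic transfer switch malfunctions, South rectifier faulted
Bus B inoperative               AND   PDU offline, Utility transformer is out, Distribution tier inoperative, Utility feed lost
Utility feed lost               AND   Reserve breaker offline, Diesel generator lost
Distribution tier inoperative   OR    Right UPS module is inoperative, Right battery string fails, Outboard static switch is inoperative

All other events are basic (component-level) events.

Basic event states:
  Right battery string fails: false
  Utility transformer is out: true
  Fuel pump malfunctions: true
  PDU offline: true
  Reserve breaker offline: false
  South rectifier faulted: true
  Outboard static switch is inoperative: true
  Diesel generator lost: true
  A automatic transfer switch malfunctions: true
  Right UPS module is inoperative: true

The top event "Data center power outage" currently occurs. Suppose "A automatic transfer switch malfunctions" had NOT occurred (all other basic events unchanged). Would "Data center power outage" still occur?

Counterfactual: set "A automatic transfer switch malfunctions" to not occurred.
Distribution tier inoperative [OR]: Right UPS module is inoperative=occurs, Right battery string fails=not, Outboard static switch is inoperative=occurs → at least one input occurs → occurs.
Utility feed lost [AND]: Reserve breaker offline=not, Diesel generator lost=occurs → not all inputs occur → does not occur.
Bus B inoperative [AND]: PDU offline=occurs, Utility transformer is out=occurs, Distribution tier inoperative=occurs, Utility feed lost=not → not all inputs occur → does not occur.
Generator path inoperative [AND]: A automatic transfer switch malfunctions=not, South rectifier faulted=occurs → not all inputs occur → does not occur.
Bus A inoperative [AND]: Generator path inoperative=not, Fuel pump malfunctions=occurs → not all inputs occur → does not occur.
Data center power outage [OR]: Bus B inoperative=not, Bus A inoperative=not → no input occurs → does not occur.

No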